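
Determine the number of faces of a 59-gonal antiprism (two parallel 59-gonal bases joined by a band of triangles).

120

An antiprism on an n-gon has two n-gon caps and 2n triangles: V = 2·59 = 118, E = 4·59 = 236, F = 2·59 + 2 = 120.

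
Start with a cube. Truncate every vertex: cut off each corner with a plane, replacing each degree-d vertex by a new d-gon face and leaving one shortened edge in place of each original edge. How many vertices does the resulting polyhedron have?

The base solid has V = 8, E = 12, F = 6.
Truncation replaces each original edge-end by a new vertex, so V′ = 2E = 24.
Each original edge survives, and each old vertex of degree d contributes d new edges; summing degrees gives Σd = 2E, so E′ = E + 2E = 3E = 36.
Each original face survives and each original vertex becomes one new face: F′ = F + V = 14.

24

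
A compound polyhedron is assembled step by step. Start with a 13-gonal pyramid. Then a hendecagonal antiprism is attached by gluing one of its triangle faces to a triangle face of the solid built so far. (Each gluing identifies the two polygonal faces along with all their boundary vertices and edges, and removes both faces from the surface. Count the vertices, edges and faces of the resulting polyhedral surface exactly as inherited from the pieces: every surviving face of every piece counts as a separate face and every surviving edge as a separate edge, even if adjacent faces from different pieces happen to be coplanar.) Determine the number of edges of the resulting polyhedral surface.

A 13-gonal pyramid: V=14, E=26, F=14.
Attach a hendecagonal antiprism (V=22, E=44, F=24) along a 3-gon: merge 3 vertices and 3 edges, delete both glued faces → V=33, E=67, F=36.
Check: V − E + F = 33 − 67 + 36 = 2.

67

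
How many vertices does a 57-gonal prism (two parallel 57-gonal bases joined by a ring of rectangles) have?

A prism on an n-gon has two n-gon bases and n rectangular sides: V = 2·57 = 114, E = 3·57 = 171, F = 57 + 2 = 59.

114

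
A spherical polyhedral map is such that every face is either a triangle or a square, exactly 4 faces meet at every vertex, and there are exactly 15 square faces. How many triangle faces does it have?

Let x be the number of triangles; then F = 15 + x.
Edge–face incidences: 2E = 4·15 + 3·x = 60 + 3x.
Every vertex has degree 4, so 4V = 2E.
Euler: V − E + F = 2 ⇒ (2E)/4 − E + (15 + x) = 2.
Multiply by 8: 2·(2E) − 4·(2E) + 8·(15 + x) = 16, i.e. 120 + 8x − 2·(60 + 3x) = 16.
Collecting terms: 2x = 16, so x = 8.
Then 2E = 60 + 3·8 = 84, so E = 42, V = 2E/4 = 21, F = 15 + 8 = 23.

8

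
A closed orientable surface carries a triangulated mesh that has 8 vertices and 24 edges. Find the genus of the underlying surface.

Every face is a triangle and each edge borders two faces, so 3F = 2·24, giving F = 16.
χ = V − E + F = 8 − 24 + 16 = 0.
For a closed orientable surface χ = 2 − 2g, so g = (2 − (0))/2 = 1.

1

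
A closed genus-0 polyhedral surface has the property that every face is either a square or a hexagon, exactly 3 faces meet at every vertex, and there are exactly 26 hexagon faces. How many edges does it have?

90

Let x be the number of squares; then F = 26 + x.
Edge–face incidences: 2E = 6·26 + 4·x = 156 + 4x.
Every vertex has degree 3, so 3V = 2E.
Euler: V − E + F = 2 ⇒ (2E)/3 − E + (26 + x) = 2.
Multiply by 6: 2·(2E) − 3·(2E) + 6·(26 + x) = 12, i.e. 156 + 6x − (156 + 4x) = 12.
Collecting terms: 2x = 12, so x = 6.
Then 2E = 156 + 4·6 = 180, so E = 90, V = 2E/3 = 60, F = 26 + 6 = 32.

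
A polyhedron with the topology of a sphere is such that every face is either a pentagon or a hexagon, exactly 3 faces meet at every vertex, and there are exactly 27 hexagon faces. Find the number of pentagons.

12

Let x be the number of pentagons; then F = 27 + x.
Edge–face incidences: 2E = 6·27 + 5·x = 162 + 5x.
Every vertex has degree 3, so 3V = 2E.
Euler: V − E + F = 2 ⇒ (2E)/3 − E + (27 + x) = 2.
Multiply by 6: 2·(2E) − 3·(2E) + 6·(27 + x) = 12, i.e. 162 + 6x − (162 + 5x) = 12.
Collecting terms: x = 12.
Then 2E = 162 + 5·12 = 222, so E = 111, V = 2E/3 = 74, F = 27 + 12 = 39.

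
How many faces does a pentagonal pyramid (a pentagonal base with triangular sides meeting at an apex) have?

A pyramid on an n-gon base has one n-gon and n triangles: V = 5 + 1 = 6, E = 2·5 = 10, F = 5 + 1 = 6.

6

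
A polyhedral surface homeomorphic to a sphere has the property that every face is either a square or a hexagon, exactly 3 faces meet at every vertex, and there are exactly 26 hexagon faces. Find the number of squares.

Let x be the number of squares; then F = 26 + x.
Edge–face incidences: 2E = 6·26 + 4·x = 156 + 4x.
Every vertex has degree 3, so 3V = 2E.
Euler: V − E + F = 2 ⇒ (2E)/3 − E + (26 + x) = 2.
Multiply by 6: 2·(2E) − 3·(2E) + 6·(26 + x) = 12, i.e. 156 + 6x − (156 + 4x) = 12.
Collecting terms: 2x = 12, so x = 6.
Then 2E = 156 + 4·6 = 180, so E = 90, V = 2E/3 = 60, F = 26 + 6 = 32.

6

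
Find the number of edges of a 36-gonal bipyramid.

A bipyramid over an n-gon has 2n triangular faces and n + 2 vertices: V = 36 + 2 = 38, E = 3·36 = 108, F = 2·36 = 72.
Check: V − E + F = 38 − 108 + 72 = 2.

108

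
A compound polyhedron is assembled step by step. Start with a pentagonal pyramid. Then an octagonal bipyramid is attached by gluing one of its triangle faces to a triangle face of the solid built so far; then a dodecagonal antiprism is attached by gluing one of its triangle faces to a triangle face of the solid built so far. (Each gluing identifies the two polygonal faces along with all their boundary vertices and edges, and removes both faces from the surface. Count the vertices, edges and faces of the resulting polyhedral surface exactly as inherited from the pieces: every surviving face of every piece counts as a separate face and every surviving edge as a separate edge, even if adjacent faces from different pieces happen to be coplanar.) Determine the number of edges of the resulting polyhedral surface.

A pentagonal pyramid: V=6, E=10, F=6.
Attach an octagonal bipyramid (V=10, E=24, F=16) along a 3-gon: merge 3 vertices and 3 edges, delete both glued faces → V=13, E=31, F=20.
Attach a dodecagonal antiprism (V=24, E=48, F=26) along a 3-gon: merge 3 vertices and 3 edges, delete both glued faces → V=34, E=76, F=44.
Check: V − E + F = 34 − 76 + 44 = 2.

76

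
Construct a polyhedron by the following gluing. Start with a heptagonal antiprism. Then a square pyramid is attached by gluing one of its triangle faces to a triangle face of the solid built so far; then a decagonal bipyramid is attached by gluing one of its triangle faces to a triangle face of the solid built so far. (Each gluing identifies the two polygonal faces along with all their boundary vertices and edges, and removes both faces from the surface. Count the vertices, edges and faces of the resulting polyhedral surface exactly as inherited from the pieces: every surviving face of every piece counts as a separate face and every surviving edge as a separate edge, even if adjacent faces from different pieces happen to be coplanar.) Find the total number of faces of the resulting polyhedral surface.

A heptagonal antiprism: V=14, E=28, F=16.
Attach a square pyramid (V=5, E=8, F=5) along a 3-gon: merge 3 vertices and 3 edges, delete both glued faces → V=16, E=33, F=19.
Attach a decagonal bipyramid (V=12, E=30, F=20) along a 3-gon: merge 3 vertices and 3 edges, delete both glued faces → V=25, E=60, F=37.
Check: V − E + F = 25 − 60 + 37 = 2.

37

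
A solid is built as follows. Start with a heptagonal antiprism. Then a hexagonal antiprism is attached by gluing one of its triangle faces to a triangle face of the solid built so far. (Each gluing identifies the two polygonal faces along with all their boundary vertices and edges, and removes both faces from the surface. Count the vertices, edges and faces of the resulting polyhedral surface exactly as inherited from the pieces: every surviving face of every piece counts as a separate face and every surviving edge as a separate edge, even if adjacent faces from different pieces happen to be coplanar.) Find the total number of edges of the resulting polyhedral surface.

49

A heptagonal antiprism: V=14, E=28, F=16.
Attach a hexagonal antiprism (V=12, E=24, F=14) along a 3-gon: merge 3 vertices and 3 edges, delete both glued faces → V=23, E=49, F=28.
Check: V − E + F = 23 − 49 + 28 = 2.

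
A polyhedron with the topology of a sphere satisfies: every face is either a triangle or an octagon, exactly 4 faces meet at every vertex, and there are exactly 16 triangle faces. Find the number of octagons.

2

Let x be the number of octagons; then F = 16 + x.
Edge–face incidences: 2E = 3·16 + 8·x = 48 + 8x.
Every vertex has degree 4, so 4V = 2E.
Euler: V − E + F = 2 ⇒ (2E)/4 − E + (16 + x) = 2.
Multiply by 8: 2·(2E) − 4·(2E) + 8·(16 + x) = 16, i.e. 128 + 8x − 2·(48 + 8x) = 16.
Collecting terms: −8x + 32 = 16, so −8x = −16, so x = 2.
Then 2E = 48 + 8·2 = 64, so E = 32, V = 2E/4 = 16, F = 16 + 2 = 18.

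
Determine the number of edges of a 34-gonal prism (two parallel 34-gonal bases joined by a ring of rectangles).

A prism on an n-gon has two n-gon bases and n rectangular sides: V = 2·34 = 68, E = 3·34 = 102, F = 34 + 2 = 36.

102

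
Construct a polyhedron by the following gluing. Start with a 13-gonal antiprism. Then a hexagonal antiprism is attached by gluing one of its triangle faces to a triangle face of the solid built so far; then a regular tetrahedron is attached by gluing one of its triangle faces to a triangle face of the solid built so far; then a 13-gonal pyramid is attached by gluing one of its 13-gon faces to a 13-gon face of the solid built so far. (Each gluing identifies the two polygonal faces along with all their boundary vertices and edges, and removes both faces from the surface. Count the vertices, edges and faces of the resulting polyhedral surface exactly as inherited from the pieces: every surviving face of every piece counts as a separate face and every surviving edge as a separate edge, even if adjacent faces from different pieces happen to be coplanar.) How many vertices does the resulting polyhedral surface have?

37

A 13-gonal antiprism: V=26, E=52, F=28.
Attach a hexagonal antiprism (V=12, E=24, F=14) along a 3-gon: merge 3 vertices and 3 edges, delete both glued faces → V=35, E=73, F=40.
Attach a regular tetrahedron (V=4, E=6, F=4) along a 3-gon: merge 3 vertices and 3 edges, delete both glued faces → V=36, E=76, F=42.
Attach a 13-gonal pyramid (V=14, E=26, F=14) along a 13-gon: merge 13 vertices and 13 edges, delete both glued faces → V=37, E=89, F=54.
Check: V − E + F = 37 − 89 + 54 = 2.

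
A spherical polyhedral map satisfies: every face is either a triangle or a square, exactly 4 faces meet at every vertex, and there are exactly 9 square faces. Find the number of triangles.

8

Let x be the number of triangles; then F = 9 + x.
Edge–face incidences: 2E = 4·9 + 3·x = 36 + 3x.
Every vertex has degree 4, so 4V = 2E.
Euler: V − E + F = 2 ⇒ (2E)/4 − E + (9 + x) = 2.
Multiply by 8: 2·(2E) − 4·(2E) + 8·(9 + x) = 16, i.e. 72 + 8x − 2·(36 + 3x) = 16.
Collecting terms: 2x = 16, so x = 8.
Then 2E = 36 + 3·8 = 60, so E = 30, V = 2E/4 = 15, F = 9 + 8 = 17.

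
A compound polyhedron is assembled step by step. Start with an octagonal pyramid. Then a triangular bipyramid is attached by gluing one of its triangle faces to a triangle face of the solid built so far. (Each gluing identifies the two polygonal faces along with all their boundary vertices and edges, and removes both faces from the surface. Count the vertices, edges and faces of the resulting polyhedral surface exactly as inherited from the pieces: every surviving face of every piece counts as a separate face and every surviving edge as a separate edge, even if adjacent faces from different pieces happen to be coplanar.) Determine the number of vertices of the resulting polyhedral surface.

An octagonal pyramid: V=9, E=16, F=9.
Attach a triangular bipyramid (V=5, E=9, F=6) along a 3-gon: merge 3 vertices and 3 edges, delete both glued faces → V=11, E=22, F=13.
Check: V − E + F = 11 − 22 + 13 = 2.

11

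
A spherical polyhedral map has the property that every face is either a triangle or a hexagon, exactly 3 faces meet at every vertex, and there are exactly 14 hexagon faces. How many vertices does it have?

32

Let x be the number of triangles; then F = 14 + x.
Edge–face incidences: 2E = 6·14 + 3·x = 84 + 3x.
Every vertex has degree 3, so 3V = 2E.
Euler: V − E + F = 2 ⇒ (2E)/3 − E + (14 + x) = 2.
Multiply by 6: 2·(2E) − 3·(2E) + 6·(14 + x) = 12, i.e. 84 + 6x − (84 + 3x) = 12.
Collecting terms: 3x = 12, so x = 4.
Then 2E = 84 + 3·4 = 96, so E = 48, V = 2E/3 = 32, F = 14 + 4 = 18.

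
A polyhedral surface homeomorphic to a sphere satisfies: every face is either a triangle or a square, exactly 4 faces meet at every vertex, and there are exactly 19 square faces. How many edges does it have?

50

Let x be the number of triangles; then F = 19 + x.
Edge–face incidences: 2E = 4·19 + 3·x = 76 + 3x.
Every vertex has degree 4, so 4V = 2E.
Euler: V − E + F = 2 ⇒ (2E)/4 − E + (19 + x) = 2.
Multiply by 8: 2·(2E) − 4·(2E) + 8·(19 + x) = 16, i.e. 152 + 8x − 2·(76 + 3x) = 16.
Collecting terms: 2x = 16, so x = 8.
Then 2E = 76 + 3·8 = 100, so E = 50, V = 2E/4 = 25, F = 19 + 8 = 27.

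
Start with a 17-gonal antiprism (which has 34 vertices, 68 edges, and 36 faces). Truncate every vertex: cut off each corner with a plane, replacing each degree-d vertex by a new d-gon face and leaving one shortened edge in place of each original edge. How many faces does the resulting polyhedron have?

Truncation replaces each original edge-end by a new vertex, so V′ = 2E = 136.
Each original edge survives, and each old vertex of degree d contributes d new edges; summing degrees gives Σd = 2E, so E′ = E + 2E = 3E = 204.
Each original face survives and each original vertex becomes one new face: F′ = F + V = 70.

70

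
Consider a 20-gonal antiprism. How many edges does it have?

An antiprism on an n-gon has two n-gon caps and 2n triangles: V = 2·20 = 40, E = 4·20 = 80, F = 2·20 + 2 = 42.

80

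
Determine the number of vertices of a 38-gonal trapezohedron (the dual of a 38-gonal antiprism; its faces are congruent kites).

78

The n-trapezohedron (dual of the n-antiprism) has V = 2·38 + 2 = 78, E = 4·38 = 152, F = 2·38 = 76.
Check: V − E + F = 78 − 152 + 76 = 2.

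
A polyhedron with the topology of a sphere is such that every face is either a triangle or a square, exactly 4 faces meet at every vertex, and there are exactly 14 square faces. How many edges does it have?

40

Let x be the number of triangles; then F = 14 + x.
Edge–face incidences: 2E = 4·14 + 3·x = 56 + 3x.
Every vertex has degree 4, so 4V = 2E.
Euler: V − E + F = 2 ⇒ (2E)/4 − E + (14 + x) = 2.
Multiply by 8: 2·(2E) − 4·(2E) + 8·(14 + x) = 16, i.e. 112 + 8x − 2·(56 + 3x) = 16.
Collecting terms: 2x = 16, so x = 8.
Then 2E = 56 + 3·8 = 80, so E = 40, V = 2E/4 = 20, F = 14 + 8 = 22.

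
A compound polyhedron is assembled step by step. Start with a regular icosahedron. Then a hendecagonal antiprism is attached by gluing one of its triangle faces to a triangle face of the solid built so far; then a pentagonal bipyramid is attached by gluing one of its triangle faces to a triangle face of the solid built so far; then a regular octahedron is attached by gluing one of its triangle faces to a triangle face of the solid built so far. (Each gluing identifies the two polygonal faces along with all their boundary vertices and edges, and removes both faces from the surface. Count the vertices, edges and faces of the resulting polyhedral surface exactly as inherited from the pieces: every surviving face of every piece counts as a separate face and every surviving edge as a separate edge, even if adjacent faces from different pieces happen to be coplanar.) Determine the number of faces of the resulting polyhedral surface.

56

A regular icosahedron: V=12, E=30, F=20.
Attach a hendecagonal antiprism (V=22, E=44, F=24) along a 3-gon: merge 3 vertices and 3 edges, delete both glued faces → V=31, E=71, F=42.
Attach a pentagonal bipyramid (V=7, E=15, F=10) along a 3-gon: merge 3 vertices and 3 edges, delete both glued faces → V=35, E=83, F=50.
Attach a regular octahedron (V=6, E=12, F=8) along a 3-gon: merge 3 vertices and 3 edges, delete both glued faces → V=38, E=92, F=56.
Check: V − E + F = 38 − 92 + 56 = 2.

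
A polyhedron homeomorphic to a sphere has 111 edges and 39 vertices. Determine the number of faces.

74

Here V − E + F = 2.
F = 2 − V + E = 2 − 39 + 111 = 74.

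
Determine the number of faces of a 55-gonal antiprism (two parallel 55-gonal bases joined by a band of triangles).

112

An antiprism on an n-gon has two n-gon caps and 2n triangles: V = 2·55 = 110, E = 4·55 = 220, F = 2·55 + 2 = 112.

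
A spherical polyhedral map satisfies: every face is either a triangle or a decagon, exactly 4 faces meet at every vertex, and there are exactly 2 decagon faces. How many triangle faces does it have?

20

Let x be the number of triangles; then F = 2 + x.
Edge–face incidences: 2E = 10·2 + 3·x = 20 + 3x.
Every vertex has degree 4, so 4V = 2E.
Euler: V − E + F = 2 ⇒ (2E)/4 − E + (2 + x) = 2.
Multiply by 8: 2·(2E) − 4·(2E) + 8·(2 + x) = 16, i.e. 16 + 8x − 2·(20 + 3x) = 16.
Collecting terms: 2x − 24 = 16, so 2x = 40, so x = 20.
Then 2E = 20 + 3·20 = 80, so E = 40, V = 2E/4 = 20, F = 2 + 20 = 22.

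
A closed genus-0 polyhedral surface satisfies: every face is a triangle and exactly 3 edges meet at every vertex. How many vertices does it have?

4

Each face has 3 edges and each edge borders two faces, so 2E = 3F.
Each vertex has degree 3, so 3V = 2E and hence V = 3F/3.
Euler: V − E + F = 2 ⇒ (3F/3) − (3F/2) + F = 2.
Multiply by 6: (6 − 9 + 6)F = 12, i.e. 3F = 12.
So F = 4, E = 3·4/2 = 6, V = 3·4/3 = 4.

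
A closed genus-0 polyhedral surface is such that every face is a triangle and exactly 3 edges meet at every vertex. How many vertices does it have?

Each face has 3 edges and each edge borders two faces, so 2E = 3F.
Each vertex has degree 3, so 3V = 2E and hence V = 3F/3.
Euler: V − E + F = 2 ⇒ (3F/3) − (3F/2) + F = 2.
Multiply by 6: (6 − 9 + 6)F = 12, i.e. 3F = 12.
So F = 4, E = 3·4/2 = 6, V = 3·4/3 = 4.

4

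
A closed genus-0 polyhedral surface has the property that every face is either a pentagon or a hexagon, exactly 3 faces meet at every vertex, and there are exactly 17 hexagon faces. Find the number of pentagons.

Let x be the number of pentagons; then F = 17 + x.
Edge–face incidences: 2E = 6·17 + 5·x = 102 + 5x.
Every vertex has degree 3, so 3V = 2E.
Euler: V − E + F = 2 ⇒ (2E)/3 − E + (17 + x) = 2.
Multiply by 6: 2·(2E) − 3·(2E) + 6·(17 + x) = 12, i.e. 102 + 6x − (102 + 5x) = 12.
Collecting terms: x = 12.
Then 2E = 102 + 5·12 = 162, so E = 81, V = 2E/3 = 54, F = 17 + 12 = 29.

12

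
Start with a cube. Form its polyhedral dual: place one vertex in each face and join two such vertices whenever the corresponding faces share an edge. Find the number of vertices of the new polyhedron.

The base solid has V = 8, E = 12, F = 6.
The dual swaps V and F and preserves E: V′ = F = 6, E′ = E = 12, F′ = V = 8.

6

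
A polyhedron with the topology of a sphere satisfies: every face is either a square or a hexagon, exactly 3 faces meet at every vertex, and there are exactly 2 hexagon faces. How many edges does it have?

18

Let x be the number of squares; then F = 2 + x.
Edge–face incidences: 2E = 6·2 + 4·x = 12 + 4x.
Every vertex has degree 3, so 3V = 2E.
Euler: V − E + F = 2 ⇒ (2E)/3 − E + (2 + x) = 2.
Multiply by 6: 2·(2E) − 3·(2E) + 6·(2 + x) = 12, i.e. 12 + 6x − (12 + 4x) = 12.
Collecting terms: 2x = 12, so x = 6.
Then 2E = 12 + 4·6 = 36, so E = 18, V = 2E/3 = 12, F = 2 + 6 = 8.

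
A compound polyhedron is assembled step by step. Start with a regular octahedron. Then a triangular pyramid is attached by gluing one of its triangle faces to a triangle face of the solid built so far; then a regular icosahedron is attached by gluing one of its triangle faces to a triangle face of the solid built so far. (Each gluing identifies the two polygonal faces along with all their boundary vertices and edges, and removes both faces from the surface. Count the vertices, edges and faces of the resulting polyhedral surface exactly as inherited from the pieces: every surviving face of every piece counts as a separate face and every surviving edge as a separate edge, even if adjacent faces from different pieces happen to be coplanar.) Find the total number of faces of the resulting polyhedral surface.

A regular octahedron: V=6, E=12, F=8.
Attach a triangular pyramid (V=4, E=6, F=4) along a 3-gon: merge 3 vertices and 3 edges, delete both glued faces → V=7, E=15, F=10.
Attach a regular icosahedron (V=12, E=30, F=20) along a 3-gon: merge 3 vertices and 3 edges, delete both glued faces → V=16, E=42, F=28.
Check: V − E + F = 16 − 42 + 28 = 2.

28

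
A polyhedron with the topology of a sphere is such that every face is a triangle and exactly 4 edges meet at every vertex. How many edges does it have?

Each face has 3 edges and each edge borders two faces, so 2E = 3F.
Each vertex has degree 4, so 4V = 2E and hence V = 3F/4.
Euler: V − E + F = 2 ⇒ (3F/4) − (3F/2) + F = 2.
Multiply by 8: (6 − 12 + 8)F = 16, i.e. 2F = 16.
So F = 8, E = 3·8/2 = 12, V = 3·8/4 = 6.

12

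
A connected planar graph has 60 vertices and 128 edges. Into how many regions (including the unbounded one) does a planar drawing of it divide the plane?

Euler's formula for a connected plane graph: V − E + F = 2, so F = 2 − 60 + 128 = 70.

70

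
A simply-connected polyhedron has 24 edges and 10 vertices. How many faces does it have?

16

Here V − E + F = 2.
F = 2 − V + E = 2 − 10 + 24 = 16.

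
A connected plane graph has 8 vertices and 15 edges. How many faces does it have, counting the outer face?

9

Euler's formula for a connected plane graph: V − E + F = 2, so F = 2 − 8 + 15 = 9.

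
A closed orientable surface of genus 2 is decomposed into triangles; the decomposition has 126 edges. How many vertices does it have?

40

χ = 2 − 2·2 = -2, and every face is a triangle so 3F = 2E.
F = 2E/3 = 84. Then V = -2 + E − F = -2 + 126 − 84 = 40.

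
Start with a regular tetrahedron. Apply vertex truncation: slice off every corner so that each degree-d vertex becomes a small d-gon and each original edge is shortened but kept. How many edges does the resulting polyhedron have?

18

The base solid has V = 4, E = 6, F = 4.
Truncation replaces each original edge-end by a new vertex, so V′ = 2E = 12.
Each original edge survives, and each old vertex of degree d contributes d new edges; summing degrees gives Σd = 2E, so E′ = E + 2E = 3E = 18.
Each original face survives and each original vertex becomes one new face: F′ = F + V = 8.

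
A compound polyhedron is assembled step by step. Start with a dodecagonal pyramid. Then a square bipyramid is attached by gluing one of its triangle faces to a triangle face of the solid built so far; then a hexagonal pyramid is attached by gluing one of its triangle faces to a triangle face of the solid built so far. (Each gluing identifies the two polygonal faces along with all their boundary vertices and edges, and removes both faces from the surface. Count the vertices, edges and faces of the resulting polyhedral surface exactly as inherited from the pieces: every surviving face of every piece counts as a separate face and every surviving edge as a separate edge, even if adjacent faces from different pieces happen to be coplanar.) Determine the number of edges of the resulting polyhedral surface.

A dodecagonal pyramid: V=13, E=24, F=13.
Attach a square bipyramid (V=6, E=12, F=8) along a 3-gon: merge 3 vertices and 3 edges, delete both glued faces → V=16, E=33, F=19.
Attach a hexagonal pyramid (V=7, E=12, F=7) along a 3-gon: merge 3 vertices and 3 edges, delete both glued faces → V=20, E=42, F=24.
Check: V − E + F = 20 − 42 + 24 = 2.

42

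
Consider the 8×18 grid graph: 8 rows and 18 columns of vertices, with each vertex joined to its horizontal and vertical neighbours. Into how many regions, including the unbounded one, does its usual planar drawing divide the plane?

The grid has V = 8·18 = 144 vertices and E = 8·17 + 18·7 = 262 edges.
F = 2 − V + E = 2 − 144 + 262 = 120.

120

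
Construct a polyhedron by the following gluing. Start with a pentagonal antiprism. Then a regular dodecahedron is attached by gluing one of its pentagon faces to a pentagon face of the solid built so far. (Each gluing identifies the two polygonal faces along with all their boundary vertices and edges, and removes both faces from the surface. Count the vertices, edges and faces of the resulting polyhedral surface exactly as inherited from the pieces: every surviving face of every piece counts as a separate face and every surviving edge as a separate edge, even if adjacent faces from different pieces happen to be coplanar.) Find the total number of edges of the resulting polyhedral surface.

A pentagonal antiprism: V=10, E=20, F=12.
Attach a regular dodecahedron (V=20, E=30, F=12) along a 5-gon: merge 5 vertices and 5 edges, delete both glued faces → V=25, E=45, F=22.
Check: V − E + F = 25 − 45 + 22 = 2.

45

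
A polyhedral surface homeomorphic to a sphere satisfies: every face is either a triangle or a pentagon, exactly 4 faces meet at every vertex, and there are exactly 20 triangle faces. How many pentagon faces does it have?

Let x be the number of pentagons; then F = 20 + x.
Edge–face incidences: 2E = 3·20 + 5·x = 60 + 5x.
Every vertex has degree 4, so 4V = 2E.
Euler: V − E + F = 2 ⇒ (2E)/4 − E + (20 + x) = 2.
Multiply by 8: 2·(2E) − 4·(2E) + 8·(20 + x) = 16, i.e. 160 + 8x − 2·(60 + 5x) = 16.
Collecting terms: −2x + 40 = 16, so −2x = −24, so x = 12.
Then 2E = 60 + 5·12 = 120, so E = 60, V = 2E/4 = 30, F = 20 + 12 = 32.

12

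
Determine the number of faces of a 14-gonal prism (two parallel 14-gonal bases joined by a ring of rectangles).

A prism on an n-gon has two n-gon bases and n rectangular sides: V = 2·14 = 28, E = 3·14 = 42, F = 14 + 2 = 16.

16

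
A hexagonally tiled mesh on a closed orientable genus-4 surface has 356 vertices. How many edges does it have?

543

χ = 2 − 2·4 = -6, and every face is a hexagon so 6F = 2E.
V − E + F = -6 with E = 6F/2 gives 356 − (6/2 − 1)·F = -6, so F = 181 and E = 543.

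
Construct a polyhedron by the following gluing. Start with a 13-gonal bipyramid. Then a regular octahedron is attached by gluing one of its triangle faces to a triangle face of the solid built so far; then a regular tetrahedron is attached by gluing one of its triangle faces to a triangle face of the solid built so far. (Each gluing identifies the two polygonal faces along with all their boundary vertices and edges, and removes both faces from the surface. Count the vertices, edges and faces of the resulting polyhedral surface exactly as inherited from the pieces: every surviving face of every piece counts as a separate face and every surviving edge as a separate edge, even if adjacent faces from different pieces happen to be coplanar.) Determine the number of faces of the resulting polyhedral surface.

34

A 13-gonal bipyramid: V=15, E=39, F=26.
Attach a regular octahedron (V=6, E=12, F=8) along a 3-gon: merge 3 vertices and 3 edges, delete both glued faces → V=18, E=48, F=32.
Attach a regular tetrahedron (V=4, E=6, F=4) along a 3-gon: merge 3 vertices and 3 edges, delete both glued faces → V=19, E=51, F=34.
Check: V − E + F = 19 − 51 + 34 = 2.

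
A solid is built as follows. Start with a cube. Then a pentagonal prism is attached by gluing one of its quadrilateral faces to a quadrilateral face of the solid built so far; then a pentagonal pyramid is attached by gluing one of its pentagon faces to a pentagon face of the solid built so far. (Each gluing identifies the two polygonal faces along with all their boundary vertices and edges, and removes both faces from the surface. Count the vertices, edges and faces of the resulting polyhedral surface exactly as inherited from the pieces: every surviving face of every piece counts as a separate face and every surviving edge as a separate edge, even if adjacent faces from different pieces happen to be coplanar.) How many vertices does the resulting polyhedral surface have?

A cube: V=8, E=12, F=6.
Attach a pentagonal prism (V=10, E=15, F=7) along a 4-gon: merge 4 vertices and 4 edges, delete both glued faces → V=14, E=23, F=11.
Attach a pentagonal pyramid (V=6, E=10, F=6) along a 5-gon: merge 5 vertices and 5 edges, delete both glued faces → V=15, E=28, F=15.
Check: V − E + F = 15 − 28 + 15 = 2.

15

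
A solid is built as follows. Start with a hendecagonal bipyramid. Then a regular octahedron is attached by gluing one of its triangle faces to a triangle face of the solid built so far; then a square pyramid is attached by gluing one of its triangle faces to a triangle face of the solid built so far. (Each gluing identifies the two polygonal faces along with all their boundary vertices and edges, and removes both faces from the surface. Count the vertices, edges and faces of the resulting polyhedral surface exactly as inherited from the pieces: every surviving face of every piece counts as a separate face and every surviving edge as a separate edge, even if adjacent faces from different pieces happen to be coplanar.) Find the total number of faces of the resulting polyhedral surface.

A hendecagonal bipyramid: V=13, E=33, F=22.
Attach a regular octahedron (V=6, E=12, F=8) along a 3-gon: merge 3 vertices and 3 edges, delete both glued faces → V=16, E=42, F=28.
Attach a square pyramid (V=5, E=8, F=5) along a 3-gon: merge 3 vertices and 3 edges, delete both glued faces → V=18, E=47, F=31.
Check: V − E + F = 18 − 47 + 31 = 2.

31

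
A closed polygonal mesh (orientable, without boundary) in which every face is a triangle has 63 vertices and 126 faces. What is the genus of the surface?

Every face is a triangle, so 2E = 3·126 = 378, giving E = 189.
χ = V − E + F = 63 − 189 + 126 = 0.
For a closed orientable surface χ = 2 − 2g, so g = (2 − (0))/2 = 1.

1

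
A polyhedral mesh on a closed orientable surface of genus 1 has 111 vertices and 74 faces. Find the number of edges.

For a closed orientable surface of genus 1, χ = 2 − 2·1 = 0.
E = V + F − (0) = 111 + 74 − (0) = 185.

185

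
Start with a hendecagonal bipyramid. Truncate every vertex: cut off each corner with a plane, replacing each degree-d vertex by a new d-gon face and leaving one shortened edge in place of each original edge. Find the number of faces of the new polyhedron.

35

The base solid has V = 13, E = 33, F = 22.
Truncation replaces each original edge-end by a new vertex, so V′ = 2E = 66.
Each original edge survives, and each old vertex of degree d contributes d new edges; summing degrees gives Σd = 2E, so E′ = E + 2E = 3E = 99.
Each original face survives and each original vertex becomes one new face: F′ = F + V = 35.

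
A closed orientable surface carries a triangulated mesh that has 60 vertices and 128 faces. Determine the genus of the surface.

Every face is a triangle, so 2E = 3·128 = 384, giving E = 192.
χ = V − E + F = 60 − 192 + 128 = -4.
For a closed orientable surface χ = 2 − 2g, so g = (2 − (-4))/2 = 3.

3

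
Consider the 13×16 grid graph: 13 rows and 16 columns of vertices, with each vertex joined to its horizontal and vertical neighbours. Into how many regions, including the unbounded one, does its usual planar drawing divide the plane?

181

The grid has V = 13·16 = 208 vertices and E = 13·15 + 16·12 = 387 edges.
F = 2 − V + E = 2 − 208 + 387 = 181.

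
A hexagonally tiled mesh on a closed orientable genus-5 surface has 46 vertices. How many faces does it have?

27

χ = 2 − 2·5 = -8, and every face is a hexagon so 6F = 2E.
V − E + F = -8 with E = 6F/2 gives 46 − (6/2 − 1)·F = -8, so F = 27 and E = 81.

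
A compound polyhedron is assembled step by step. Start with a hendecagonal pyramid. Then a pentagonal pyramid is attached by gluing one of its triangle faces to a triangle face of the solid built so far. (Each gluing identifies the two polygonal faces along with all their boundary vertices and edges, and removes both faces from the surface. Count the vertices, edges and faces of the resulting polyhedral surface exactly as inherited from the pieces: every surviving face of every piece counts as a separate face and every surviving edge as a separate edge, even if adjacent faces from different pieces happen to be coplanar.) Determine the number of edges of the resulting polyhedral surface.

A hendecagonal pyramid: V=12, E=22, F=12.
Attach a pentagonal pyramid (V=6, E=10, F=6) along a 3-gon: merge 3 vertices and 3 edges, delete both glued faces → V=15, E=29, F=16.
Check: V − E + F = 15 − 29 + 16 = 2.

29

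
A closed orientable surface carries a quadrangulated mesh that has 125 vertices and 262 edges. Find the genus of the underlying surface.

Every face is a square and each edge borders two faces, so 4F = 2·262, giving F = 131.
χ = V − E + F = 125 − 262 + 131 = -6.
For a closed orientable surface χ = 2 − 2g, so g = (2 − (-6))/2 = 4.

4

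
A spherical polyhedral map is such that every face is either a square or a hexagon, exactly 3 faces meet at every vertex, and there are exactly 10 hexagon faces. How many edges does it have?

42

Let x be the number of squares; then F = 10 + x.
Edge–face incidences: 2E = 6·10 + 4·x = 60 + 4x.
Every vertex has degree 3, so 3V = 2E.
Euler: V − E + F = 2 ⇒ (2E)/3 − E + (10 + x) = 2.
Multiply by 6: 2·(2E) − 3·(2E) + 6·(10 + x) = 12, i.e. 60 + 6x − (60 + 4x) = 12.
Collecting terms: 2x = 12, so x = 6.
Then 2E = 60 + 4·6 = 84, so E = 42, V = 2E/3 = 28, F = 10 + 6 = 16.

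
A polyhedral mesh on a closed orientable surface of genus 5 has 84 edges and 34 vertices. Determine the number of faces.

For a closed orientable surface of genus 5, χ = 2 − 2·5 = -8.
F = -8 − V + E = -8 − 34 + 84 = 42.

42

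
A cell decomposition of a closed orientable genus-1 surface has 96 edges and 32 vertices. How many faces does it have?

For a closed orientable surface of genus 1, χ = 2 − 2·1 = 0.
F = 0 − V + E = 0 − 32 + 96 = 64.

64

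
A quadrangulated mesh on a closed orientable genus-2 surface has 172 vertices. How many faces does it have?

χ = 2 − 2·2 = -2, and every face is a square so 4F = 2E.
V − E + F = -2 with E = 4F/2 gives 172 − (4/2 − 1)·F = -2, so F = 174 and E = 348.

174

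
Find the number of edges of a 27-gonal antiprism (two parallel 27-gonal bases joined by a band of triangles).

An antiprism on an n-gon has two n-gon caps and 2n triangles: V = 2·27 = 54, E = 4·27 = 108, F = 2·27 + 2 = 56.

108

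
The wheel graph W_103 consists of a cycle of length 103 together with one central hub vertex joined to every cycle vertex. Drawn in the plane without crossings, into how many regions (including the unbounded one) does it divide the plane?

W_103 has V = 103 + 1 = 104 vertices and E = 2·103 = 206 edges.
By Euler's formula F = 2 − V + E = 2 − 104 + 206 = 104.

104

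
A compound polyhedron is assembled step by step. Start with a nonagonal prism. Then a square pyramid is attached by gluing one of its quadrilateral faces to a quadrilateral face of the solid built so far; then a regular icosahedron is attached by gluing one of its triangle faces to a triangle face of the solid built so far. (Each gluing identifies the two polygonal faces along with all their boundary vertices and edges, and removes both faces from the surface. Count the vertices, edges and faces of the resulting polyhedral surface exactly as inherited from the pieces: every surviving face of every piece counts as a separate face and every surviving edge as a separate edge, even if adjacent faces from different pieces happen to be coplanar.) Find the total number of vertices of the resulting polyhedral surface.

A nonagonal prism: V=18, E=27, F=11.
Attach a square pyramid (V=5, E=8, F=5) along a 4-gon: merge 4 vertices and 4 edges, delete both glued faces → V=19, E=31, F=14.
Attach a regular icosahedron (V=12, E=30, F=20) along a 3-gon: merge 3 vertices and 3 edges, delete both glued faces → V=28, E=58, F=32.
Check: V − E + F = 28 − 58 + 32 = 2.

28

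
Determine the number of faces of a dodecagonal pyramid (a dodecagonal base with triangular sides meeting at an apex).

13

A pyramid on an n-gon base has one n-gon and n triangles: V = 12 + 1 = 13, E = 2·12 = 24, F = 12 + 1 = 13.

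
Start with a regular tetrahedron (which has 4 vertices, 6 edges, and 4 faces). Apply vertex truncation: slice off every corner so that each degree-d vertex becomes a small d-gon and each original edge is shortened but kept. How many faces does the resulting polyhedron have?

8

Truncation replaces each original edge-end by a new vertex, so V′ = 2E = 12.
Each original edge survives, and each old vertex of degree d contributes d new edges; summing degrees gives Σd = 2E, so E′ = E + 2E = 3E = 18.
Each original face survives and each original vertex becomes one new face: F′ = F + V = 8.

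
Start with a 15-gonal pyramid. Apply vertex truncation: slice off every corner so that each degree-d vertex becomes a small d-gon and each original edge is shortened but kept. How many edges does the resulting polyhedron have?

The base solid has V = 16, E = 30, F = 16.
Truncation replaces each original edge-end by a new vertex, so V′ = 2E = 60.
Each original edge survives, and each old vertex of degree d contributes d new edges; summing degrees gives Σd = 2E, so E′ = E + 2E = 3E = 90.
Each original face survives and each original vertex becomes one new face: F′ = F + V = 32.

90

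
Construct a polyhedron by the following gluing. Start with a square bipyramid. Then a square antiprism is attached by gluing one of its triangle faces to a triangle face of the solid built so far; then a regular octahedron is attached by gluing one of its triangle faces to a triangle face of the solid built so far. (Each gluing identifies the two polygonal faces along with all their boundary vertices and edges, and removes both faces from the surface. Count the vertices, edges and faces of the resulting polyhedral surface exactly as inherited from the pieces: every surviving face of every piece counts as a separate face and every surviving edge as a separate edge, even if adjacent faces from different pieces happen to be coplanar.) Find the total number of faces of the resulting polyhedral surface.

22

A square bipyramid: V=6, E=12, F=8.
Attach a square antiprism (V=8, E=16, F=10) along a 3-gon: merge 3 vertices and 3 edges, delete both glued faces → V=11, E=25, F=16.
Attach a regular octahedron (V=6, E=12, F=8) along a 3-gon: merge 3 vertices and 3 edges, delete both glued faces → V=14, E=34, F=22.
Check: V − E + F = 14 − 34 + 22 = 2.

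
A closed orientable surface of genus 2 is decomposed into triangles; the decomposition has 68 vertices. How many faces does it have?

χ = 2 − 2·2 = -2, and every face is a triangle so 3F = 2E.
V − E + F = -2 with E = 3F/2 gives 68 − (3/2 − 1)·F = -2, so F = 140 and E = 210.

140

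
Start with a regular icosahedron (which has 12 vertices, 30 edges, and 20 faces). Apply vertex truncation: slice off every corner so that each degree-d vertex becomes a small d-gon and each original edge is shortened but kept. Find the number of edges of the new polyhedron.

Truncation replaces each original edge-end by a new vertex, so V′ = 2E = 60.
Each original edge survives, and each old vertex of degree d contributes d new edges; summing degrees gives Σd = 2E, so E′ = E + 2E = 3E = 90.
Each original face survives and each original vertex becomes one new face: F′ = F + V = 32.

90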